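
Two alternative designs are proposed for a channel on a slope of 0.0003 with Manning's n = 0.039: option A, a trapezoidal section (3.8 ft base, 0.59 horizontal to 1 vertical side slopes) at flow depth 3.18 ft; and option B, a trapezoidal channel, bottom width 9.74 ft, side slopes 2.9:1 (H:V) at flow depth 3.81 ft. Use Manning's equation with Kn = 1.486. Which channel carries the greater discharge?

Channel A: With bottom width b = 3.8 ft and side slope z = 0.59: A = (b + zy)y = (3.8 + 0.59×3.18)×3.18 = 18.05 ft²; P = b + 2y√(1+z²) = 3.8 + 2×3.18×1.161 = 11.18 ft. Hydraulic radius R = A/P = 18.05/11.18 = 1.614 ft. Q_A = (1.486/0.039)·18.05·1.614^(2/3)·√0.0003 = 16.39 ft³/s.
Channel B: With bottom width b = 9.74 ft and side slope z = 2.9: A = (b + zy)y = (9.74 + 2.9×3.81)×3.81 = 79.21 ft²; P = b + 2y√(1+z²) = 9.74 + 2×3.81×3.068 = 33.11 ft. Hydraulic radius R = A/P = 79.21/33.11 = 2.392 ft. Q_B = (1.486/0.039)·79.21·2.392^(2/3)·√0.0003 = 93.49 ft³/s.
Q_A = 16.39 ft³/s vs Q_B = 93.49 ft³/s, so channel B carries more.

channel B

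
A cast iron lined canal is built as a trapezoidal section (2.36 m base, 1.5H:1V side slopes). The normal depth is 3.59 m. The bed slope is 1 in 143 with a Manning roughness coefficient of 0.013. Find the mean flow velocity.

V = 9.58 m/s

With bottom width b = 2.36 m and side slope z = 1.5: A = (b + zy)y = (2.36 + 1.5×3.59)×3.59 = 27.8 m²; P = b + 2y√(1+z²) = 2.36 + 2×3.59×1.803 = 15.3 m.
Hydraulic radius R = A/P = 27.8/15.3 = 1.817 m.
From Manning's equation, V = (1/n) R^(2/3) S^(1/2) = (1/0.013) × 1.817^(2/3) × 0.006993^(1/2) = 9.58 m/s.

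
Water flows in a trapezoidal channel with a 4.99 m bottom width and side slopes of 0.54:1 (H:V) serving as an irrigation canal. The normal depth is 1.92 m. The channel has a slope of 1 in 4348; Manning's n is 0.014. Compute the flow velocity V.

With bottom width b = 4.99 m and side slope z = 0.54: A = (b + zy)y = (4.99 + 0.54×1.92)×1.92 = 11.57 m²; P = b + 2y√(1+z²) = 4.99 + 2×1.92×1.136 = 9.354 m.
Hydraulic radius R = A/P = 11.57/9.354 = 1.237 m.
From Manning's equation, V = (1/n) R^(2/3) S^(1/2) = (1/0.014) × 1.237^(2/3) × 0.00023^(1/2) = 1.25 m/s.

V = 1.25 m/s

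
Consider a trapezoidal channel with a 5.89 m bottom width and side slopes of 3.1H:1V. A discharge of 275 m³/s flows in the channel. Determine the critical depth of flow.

y_c = 3.55 m

At critical depth, Q² T / (g A³) = 1, i.e. A³/T = Q²/g = 275²/9.81 = 7709.
Try y = 2.91 m: A³/T = 3414 — too small.
Try y = 3.55 m: A³/T = 7733 — close enough.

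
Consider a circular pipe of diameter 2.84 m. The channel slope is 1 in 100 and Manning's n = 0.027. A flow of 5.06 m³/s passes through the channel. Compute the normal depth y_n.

y_n = 1.01 m

Manning's equation rearranged: A R^(2/3) = nQ / (1·√S) = 0.027 × 5.06 / (√0.01) = 1.366.
Trying y = 0.816 m: A R^(2/3) = 0.9079 — low.
Trying y = 1.01 m: A R^(2/3) = 1.366 — ≈ 1.366.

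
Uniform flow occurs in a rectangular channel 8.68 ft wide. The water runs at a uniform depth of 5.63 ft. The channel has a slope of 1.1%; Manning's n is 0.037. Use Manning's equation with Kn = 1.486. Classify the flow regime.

subcritical

Flow area A = b·y = 8.68 × 5.63 = 48.87 ft². Wetted perimeter P = b + 2y = 8.68 + 2×5.63 = 19.94 ft.
Hydraulic radius R = A/P = 48.87/19.94 = 2.451 ft.
V = (1.486/n) R^(2/3) √S = (1.486/0.037) × 2.451^(2/3) × √0.011 = 7.657 ft/s. Hydraulic depth D_h = A/T = 48.87/8.68 = 5.63 ft.
Froude number Fr = V/√(g·D_h) = 7.657/√(32.2×5.63) = 0.569, which is less than 1, so the flow is subcritical.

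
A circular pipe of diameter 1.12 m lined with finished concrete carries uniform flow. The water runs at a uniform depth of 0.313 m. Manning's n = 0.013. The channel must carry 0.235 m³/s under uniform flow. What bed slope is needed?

For a circular section of diameter D = 1.12 m at depth y = 0.313 m, the central angle is θ = 2 arccos(1 − 2y/D) = 2.228 rad. Then A = (D²/8)(θ − sin θ) = 0.2252 m² and P = Dθ/2 = 1.248 m.
Hydraulic radius R = A/P = 0.2252/1.248 = 0.1805 m.
From Manning's equation, S = [nQ / (1 A R^(2/3))]² = [0.013 × 0.235 / (1 × 0.2252 × 0.1805^(2/3))]² = 0.0018.

S = 0.0018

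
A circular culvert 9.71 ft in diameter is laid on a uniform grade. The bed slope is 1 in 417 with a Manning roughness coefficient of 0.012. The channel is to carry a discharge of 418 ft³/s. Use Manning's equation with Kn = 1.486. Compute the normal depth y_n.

Manning's equation rearranged: A R^(2/3) = nQ / (1.486·√S) = 0.012 × 418 / (1.486 × √0.002398) = 68.93.
Try y = 3.84 ft: A R^(2/3) = 44.14 — low.
Try y = 5.72 ft: A R^(2/3) = 87.35 — high.
Try y = 4.94 ft: A R^(2/3) = 68.87 — ≈ 68.93.

y_n = 4.94 ft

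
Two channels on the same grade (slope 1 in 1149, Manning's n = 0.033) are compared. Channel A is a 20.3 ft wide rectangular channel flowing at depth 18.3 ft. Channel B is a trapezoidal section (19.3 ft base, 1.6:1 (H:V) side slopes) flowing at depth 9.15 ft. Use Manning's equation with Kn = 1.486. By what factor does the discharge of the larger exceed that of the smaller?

Channel A: Flow area A = b·y = 20.3 × 18.3 = 371.5 ft². Wetted perimeter P = b + 2y = 20.3 + 2×18.3 = 56.9 ft. Hydraulic radius R = A/P = 371.5/56.9 = 6.529 ft. Q_A = (1.486/0.033)·371.5·6.529^(2/3)·√0.0008703 = 1724 ft³/s.
Channel B: With bottom width b = 19.3 ft and side slope z = 1.6: A = (b + zy)y = (19.3 + 1.6×9.15)×9.15 = 310.6 ft²; P = b + 2y√(1+z²) = 19.3 + 2×9.15×1.887 = 53.83 ft. Hydraulic radius R = A/P = 310.6/53.83 = 5.769 ft. Q_B = (1.486/0.033)·310.6·5.769^(2/3)·√0.0008703 = 1327 ft³/s.
The larger discharge is 1724 ft³/s and the smaller is 1327 ft³/s; the ratio is 1.3.

1.3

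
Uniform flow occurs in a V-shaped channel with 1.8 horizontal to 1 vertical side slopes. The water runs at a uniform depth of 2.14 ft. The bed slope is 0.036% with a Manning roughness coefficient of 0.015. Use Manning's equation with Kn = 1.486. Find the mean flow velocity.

V = 1.8 ft/s

For a triangular section with side slope z = 1.8: A = zy² = 1.8×2.14² = 8.243 ft²; P = 2y√(1+z²) = 2×2.14×2.059 = 8.813 ft.
Hydraulic radius R = A/P = 8.243/8.813 = 0.9353 ft.
From Manning's equation, V = (1.486/n) R^(2/3) S^(1/2) = (1.486/0.015) × 0.9353^(2/3) × 0.00036^(1/2) = 1.8 ft/s.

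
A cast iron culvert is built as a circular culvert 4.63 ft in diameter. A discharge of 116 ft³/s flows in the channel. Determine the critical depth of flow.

y_c = 3.15 ft

At critical depth, Q² T / (g A³) = 1, i.e. A³/T = Q²/g = 116²/32.2 = 417.9.
At y = 3.9 ft: A³/T = 1027 — high.
At y = 2.55 ft: A³/T = 186.4 — low.
At y = 3.15 ft: A³/T = 420.4 — ≈ 417.9.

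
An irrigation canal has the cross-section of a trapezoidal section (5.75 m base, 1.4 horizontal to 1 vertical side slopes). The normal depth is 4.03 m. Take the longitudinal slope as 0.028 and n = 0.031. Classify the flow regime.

supercritical

With bottom width b = 5.75 m and side slope z = 1.4: A = (b + zy)y = (5.75 + 1.4×4.03)×4.03 = 45.91 m²; P = b + 2y√(1+z²) = 5.75 + 2×4.03×1.72 = 19.62 m.
Hydraulic radius R = A/P = 45.91/19.62 = 2.34 m.
V = (1/n) R^(2/3) √S = (1/0.031) × 2.34^(2/3) × √0.028 = 9.515 m/s. Hydraulic depth D_h = A/T = 45.91/17.03 = 2.695 m.
Froude number Fr = V/√(g·D_h) = 9.515/√(9.81×2.695) = 1.85, which is greater than 1, so the flow is supercritical.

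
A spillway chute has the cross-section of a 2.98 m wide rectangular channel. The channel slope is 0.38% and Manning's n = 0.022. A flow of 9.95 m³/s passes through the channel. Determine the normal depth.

Manning's equation rearranged: A R^(2/3) = nQ / (1·√S) = 0.022 × 9.95 / (√0.0038) = 3.551.
At y = 1.29 m: A R^(2/3) = 3.006 — too small.
At y = 1.67 m: A R^(2/3) = 4.244 — too large.
At y = 1.46 m: A R^(2/3) = 3.551 — matches.

y_n = 1.46 m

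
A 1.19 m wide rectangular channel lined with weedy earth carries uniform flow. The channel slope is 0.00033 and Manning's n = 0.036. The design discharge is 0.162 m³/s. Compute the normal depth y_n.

y_n = 0.603 m

Manning's equation rearranged: A R^(2/3) = nQ / (1·√S) = 0.036 × 0.162 / (√0.00033) = 0.321.
Try y = 0.771 m: A R^(2/3) = 0.4433 — over.
Try y = 0.462 m: A R^(2/3) = 0.224 — short.
Try y = 0.603 m: A R^(2/3) = 0.3212 — matches.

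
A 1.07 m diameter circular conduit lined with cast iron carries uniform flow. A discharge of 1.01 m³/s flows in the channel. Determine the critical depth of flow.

y_c = 0.564 m

At critical depth, Q² T / (g A³) = 1, i.e. A³/T = Q²/g = 1.01²/9.81 = 0.104.
Trying y = 0.488 m: A³/T = 0.05976 — low.
Trying y = 0.72 m: A³/T = 0.2654 — high.
Trying y = 0.564 m: A³/T = 0.1039 — close enough.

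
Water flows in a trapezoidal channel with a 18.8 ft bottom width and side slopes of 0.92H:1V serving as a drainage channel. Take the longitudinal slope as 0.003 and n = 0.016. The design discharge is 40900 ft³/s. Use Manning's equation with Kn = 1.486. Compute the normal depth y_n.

Manning's equation rearranged: A R^(2/3) = nQ / (1.486·√S) = 0.016 × 40900 / (1.486 × √0.003) = 8040.
At y = 37.2 ft: A R^(2/3) = 12760 — over.
At y = 23.4 ft: A R^(2/3) = 4795 — short.
At y = 30 ft: A R^(2/3) = 8037 — matches.

y_n = 30 ft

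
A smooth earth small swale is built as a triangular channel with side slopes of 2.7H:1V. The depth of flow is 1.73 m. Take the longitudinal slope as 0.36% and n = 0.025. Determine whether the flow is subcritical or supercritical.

subcritical

For a triangular section with side slope z = 2.7: A = zy² = 2.7×1.73² = 8.081 m²; P = 2y√(1+z²) = 2×1.73×2.879 = 9.962 m.
Hydraulic radius R = A/P = 8.081/9.962 = 0.8112 m.
V = (1/n) R^(2/3) √S = (1/0.025) × 0.8112^(2/3) × √0.0036 = 2.087 m/s. Hydraulic depth D_h = A/T = 8.081/9.342 = 0.865 m.
Froude number Fr = V/√(g·D_h) = 2.087/√(9.81×0.865) = 0.717, which is less than 1, so the flow is subcritical.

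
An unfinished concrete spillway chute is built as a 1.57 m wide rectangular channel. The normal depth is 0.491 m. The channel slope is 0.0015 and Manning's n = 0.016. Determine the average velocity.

V = 1.09 m/s

Flow area A = b·y = 1.57 × 0.491 = 0.7709 m². Wetted perimeter P = b + 2y = 1.57 + 2×0.491 = 2.552 m.
Hydraulic radius R = A/P = 0.7709/2.552 = 0.3021 m.
From Manning's equation, V = (1/n) R^(2/3) S^(1/2) = (1/0.016) × 0.3021^(2/3) × 0.0015^(1/2) = 1.09 m/s.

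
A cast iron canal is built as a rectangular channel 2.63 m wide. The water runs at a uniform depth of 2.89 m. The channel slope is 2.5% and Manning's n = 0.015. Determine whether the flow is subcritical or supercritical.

Flow area A = b·y = 2.63 × 2.89 = 7.601 m². Wetted perimeter P = b + 2y = 2.63 + 2×2.89 = 8.41 m.
Hydraulic radius R = A/P = 7.601/8.41 = 0.9038 m.
V = (1/n) R^(2/3) √S = (1/0.015) × 0.9038^(2/3) × √0.025 = 9.853 m/s. Hydraulic depth D_h = A/T = 7.601/2.63 = 2.89 m.
Froude number Fr = V/√(g·D_h) = 9.853/√(9.81×2.89) = 1.85, which is greater than 1, so the flow is supercritical.

supercritical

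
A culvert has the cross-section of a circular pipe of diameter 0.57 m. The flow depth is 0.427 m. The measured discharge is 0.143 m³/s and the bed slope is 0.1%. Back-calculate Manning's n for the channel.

n = 0.014

For a circular section of diameter D = 0.57 m at depth y = 0.427 m, the central angle is θ = 2 arccos(1 − 2y/D) = 4.185 rad. Then A = (D²/8)(θ − sin θ) = 0.205 m² and P = Dθ/2 = 1.193 m.
Hydraulic radius R = A/P = 0.205/1.193 = 0.1719 m.
Rearranging Manning's equation: n = (1/Q) A R^(2/3) S^(1/2) = (1/0.143) × 0.205 × 0.1719^(2/3) × √0.001 = 0.014.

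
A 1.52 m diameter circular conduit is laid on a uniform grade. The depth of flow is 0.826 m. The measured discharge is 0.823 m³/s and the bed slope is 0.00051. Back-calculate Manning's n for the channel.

n = 0.015

For a circular section of diameter D = 1.52 m at depth y = 0.826 m, the central angle is θ = 2 arccos(1 − 2y/D) = 3.315 rad. Then A = (D²/8)(θ − sin θ) = 1.007 m² and P = Dθ/2 = 2.52 m.
Hydraulic radius R = A/P = 1.007/2.52 = 0.3998 m.
Rearranging Manning's equation: n = (1/Q) A R^(2/3) S^(1/2) = (1/0.823) × 1.007 × 0.3998^(2/3) × √0.00051 = 0.015.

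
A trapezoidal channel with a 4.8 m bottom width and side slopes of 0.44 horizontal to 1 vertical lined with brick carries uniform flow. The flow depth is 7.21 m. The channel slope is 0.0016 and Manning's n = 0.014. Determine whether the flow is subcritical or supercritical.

subcritical

With bottom width b = 4.8 m and side slope z = 0.44: A = (b + zy)y = (4.8 + 0.44×7.21)×7.21 = 57.48 m²; P = b + 2y√(1+z²) = 4.8 + 2×7.21×1.093 = 20.55 m.
Hydraulic radius R = A/P = 57.48/20.55 = 2.797 m.
V = (1/n) R^(2/3) √S = (1/0.014) × 2.797^(2/3) × √0.0016 = 5.671 m/s. Hydraulic depth D_h = A/T = 57.48/11.14 = 5.158 m.
Froude number Fr = V/√(g·D_h) = 5.671/√(9.81×5.158) = 0.797, which is less than 1, so the flow is subcritical.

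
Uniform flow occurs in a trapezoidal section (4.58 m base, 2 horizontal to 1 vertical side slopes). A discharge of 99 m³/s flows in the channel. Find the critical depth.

y_c = 2.54 m

At critical depth, Q² T / (g A³) = 1, i.e. A³/T = Q²/g = 99²/9.81 = 999.1.
Trying y = 3.16 m: A³/T = 2373 — over.
Trying y = 2.03 m: A³/T = 424.8 — short.
Trying y = 2.54 m: A³/T = 1002 — close enough.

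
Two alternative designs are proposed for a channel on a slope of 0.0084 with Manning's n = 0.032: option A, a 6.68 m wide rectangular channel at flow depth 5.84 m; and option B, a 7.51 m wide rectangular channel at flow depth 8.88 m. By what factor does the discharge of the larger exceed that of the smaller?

Channel A: Flow area A = b·y = 6.68 × 5.84 = 39.01 m². Wetted perimeter P = b + 2y = 6.68 + 2×5.84 = 18.36 m. Hydraulic radius R = A/P = 39.01/18.36 = 2.125 m. Q_A = (1/0.032)·39.01·2.125^(2/3)·√0.0084 = 184.7 m³/s.
Channel B: Flow area A = b·y = 7.51 × 8.88 = 66.69 m². Wetted perimeter P = b + 2y = 7.51 + 2×8.88 = 25.27 m. Hydraulic radius R = A/P = 66.69/25.27 = 2.639 m. Q_B = (1/0.032)·66.69·2.639^(2/3)·√0.0084 = 364.8 m³/s.
The larger discharge is 364.8 m³/s and the smaller is 184.7 m³/s; the ratio is 1.98.

1.98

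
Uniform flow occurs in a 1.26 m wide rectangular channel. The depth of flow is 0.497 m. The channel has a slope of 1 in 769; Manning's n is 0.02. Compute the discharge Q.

Q = 0.481 m³/s

Flow area A = b·y = 1.26 × 0.497 = 0.6262 m². Wetted perimeter P = b + 2y = 1.26 + 2×0.497 = 2.254 m.
Hydraulic radius R = A/P = 0.6262/2.254 = 0.2778 m.
Manning's equation: Q = (1/n) A R^(2/3) S^(1/2) = (1/0.02) × 0.6262 × 0.2778^(2/3) × 0.0013^(1/2) = 0.481 m³/s.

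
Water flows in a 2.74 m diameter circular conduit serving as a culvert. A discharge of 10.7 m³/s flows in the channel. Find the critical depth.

y_c = 1.45 m

At critical depth, Q² T / (g A³) = 1, i.e. A³/T = Q²/g = 10.7²/9.81 = 11.67.
At y = 1.09 m: A³/T = 3.897 — short.
At y = 1.73 m: A³/T = 22.84 — over.
At y = 1.45 m: A³/T = 11.62 — ≈ 11.67.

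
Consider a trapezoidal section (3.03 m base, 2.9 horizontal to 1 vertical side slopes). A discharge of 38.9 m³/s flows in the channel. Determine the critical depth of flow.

y_c = 1.61 m

At critical depth, Q² T / (g A³) = 1, i.e. A³/T = Q²/g = 38.9²/9.81 = 154.3.
At y = 1.16 m: A³/T = 41.81 — too small.
At y = 1.61 m: A³/T = 154 — matches.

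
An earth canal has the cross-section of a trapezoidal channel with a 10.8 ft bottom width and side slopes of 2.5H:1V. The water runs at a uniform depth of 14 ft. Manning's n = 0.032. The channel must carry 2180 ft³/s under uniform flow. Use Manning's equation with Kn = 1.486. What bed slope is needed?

S = 0.000369

With bottom width b = 10.8 ft and side slope z = 2.5: A = (b + zy)y = (10.8 + 2.5×14)×14 = 641.2 ft²; P = b + 2y√(1+z²) = 10.8 + 2×14×2.693 = 86.19 ft.
Hydraulic radius R = A/P = 641.2/86.19 = 7.439 ft.
From Manning's equation, S = [nQ / (1.486 A R^(2/3))]² = [0.032 × 2180 / (1.486 × 641.2 × 7.439^(2/3))]² = 0.000369.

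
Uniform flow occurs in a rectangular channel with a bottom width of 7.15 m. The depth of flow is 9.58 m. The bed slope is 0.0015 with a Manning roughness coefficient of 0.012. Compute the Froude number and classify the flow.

Flow area A = b·y = 7.15 × 9.58 = 68.5 m². Wetted perimeter P = b + 2y = 7.15 + 2×9.58 = 26.31 m.
Hydraulic radius R = A/P = 68.5/26.31 = 2.603 m.
V = (1/n) R^(2/3) √S = (1/0.012) × 2.603^(2/3) × √0.0015 = 6.108 m/s. Hydraulic depth D_h = A/T = 68.5/7.15 = 9.58 m.
Froude number Fr = V/√(g·D_h) = 6.108/√(9.81×9.58) = 0.63, which is less than 1, so the flow is subcritical.

subcritical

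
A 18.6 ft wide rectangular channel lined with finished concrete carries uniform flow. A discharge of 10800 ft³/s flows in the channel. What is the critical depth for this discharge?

For a rectangular channel, critical depth y_c = (q²/g)^(1/3) where q = Q/b = 10800/18.6 = 580.6 ft²/s.
So y_c = (580.6²/32.2)^(1/3) = 21.9 ft.

y_c = 21.9 ft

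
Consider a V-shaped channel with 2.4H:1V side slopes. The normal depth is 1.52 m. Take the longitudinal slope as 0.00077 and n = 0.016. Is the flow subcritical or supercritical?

For a triangular section with side slope z = 2.4: A = zy² = 2.4×1.52² = 5.545 m²; P = 2y√(1+z²) = 2×1.52×2.6 = 7.904 m.
Hydraulic radius R = A/P = 5.545/7.904 = 0.7015 m.
V = (1/n) R^(2/3) √S = (1/0.016) × 0.7015^(2/3) × √0.00077 = 1.369 m/s. Hydraulic depth D_h = A/T = 5.545/7.296 = 0.76 m.
Froude number Fr = V/√(g·D_h) = 1.369/√(9.81×0.76) = 0.501, which is less than 1, so the flow is subcritical.

subcritical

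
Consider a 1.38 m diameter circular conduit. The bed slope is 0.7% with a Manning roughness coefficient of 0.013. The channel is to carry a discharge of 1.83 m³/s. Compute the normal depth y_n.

y_n = 0.595 m

Manning's equation rearranged: A R^(2/3) = nQ / (1·√S) = 0.013 × 1.83 / (√0.007) = 0.2843.
At y = 0.53 m: A R^(2/3) = 0.2301 — low.
At y = 0.664 m: A R^(2/3) = 0.3445 — high.
At y = 0.595 m: A R^(2/3) = 0.284 — matches.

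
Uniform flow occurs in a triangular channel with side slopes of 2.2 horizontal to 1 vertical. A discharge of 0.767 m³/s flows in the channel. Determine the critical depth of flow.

At critical depth, Q² T / (g A³) = 1, i.e. A³/T = Q²/g = 0.767²/9.81 = 0.05997.
Try y = 0.582 m: A³/T = 0.1616 — high.
Try y = 0.395 m: A³/T = 0.02327 — low.
Try y = 0.477 m: A³/T = 0.05976 — close enough.

y_c = 0.477 m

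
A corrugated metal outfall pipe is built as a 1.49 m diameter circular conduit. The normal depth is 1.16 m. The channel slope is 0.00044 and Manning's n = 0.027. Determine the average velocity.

For a circular section of diameter D = 1.49 m at depth y = 1.16 m, the central angle is θ = 2 arccos(1 − 2y/D) = 4.323 rad. Then A = (D²/8)(θ − sin θ) = 1.457 m² and P = Dθ/2 = 3.221 m.
Hydraulic radius R = A/P = 1.457/3.221 = 0.4522 m.
From Manning's equation, V = (1/n) R^(2/3) S^(1/2) = (1/0.027) × 0.4522^(2/3) × 0.00044^(1/2) = 0.458 m/s.

V = 0.458 m/s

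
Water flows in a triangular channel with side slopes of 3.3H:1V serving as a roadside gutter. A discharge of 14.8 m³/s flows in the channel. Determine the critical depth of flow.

At critical depth, Q² T / (g A³) = 1, i.e. A³/T = Q²/g = 14.8²/9.81 = 22.33.
Trying y = 1.65 m: A³/T = 66.59 — high.
Trying y = 1.11 m: A³/T = 9.175 — low.
Trying y = 1.33 m: A³/T = 22.66 — ≈ 22.33.

y_c = 1.33 m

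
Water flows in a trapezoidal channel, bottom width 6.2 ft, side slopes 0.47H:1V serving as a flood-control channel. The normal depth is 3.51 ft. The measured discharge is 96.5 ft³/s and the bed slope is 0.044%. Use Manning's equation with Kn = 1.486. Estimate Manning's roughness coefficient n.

With bottom width b = 6.2 ft and side slope z = 0.47: A = (b + zy)y = (6.2 + 0.47×3.51)×3.51 = 27.55 ft²; P = b + 2y√(1+z²) = 6.2 + 2×3.51×1.105 = 13.96 ft.
Hydraulic radius R = A/P = 27.55/13.96 = 1.974 ft.
Rearranging Manning's equation: n = (1.486/Q) A R^(2/3) S^(1/2) = (1.486/96.5) × 27.55 × 1.974^(2/3) × √0.00044 = 0.014.

n = 0.014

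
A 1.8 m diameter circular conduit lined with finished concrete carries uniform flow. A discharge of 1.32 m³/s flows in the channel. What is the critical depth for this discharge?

At critical depth, Q² T / (g A³) = 1, i.e. A³/T = Q²/g = 1.32²/9.81 = 0.1776.
Trying y = 0.666 m: A³/T = 0.3608 — high.
Trying y = 0.379 m: A³/T = 0.0404 — low.
Trying y = 0.554 m: A³/T = 0.1772 — ≈ 0.1776.

y_c = 0.554 m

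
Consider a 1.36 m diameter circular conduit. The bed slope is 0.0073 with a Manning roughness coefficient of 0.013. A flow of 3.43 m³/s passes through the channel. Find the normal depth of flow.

y_n = 0.869 m

Manning's equation rearranged: A R^(2/3) = nQ / (1·√S) = 0.013 × 3.43 / (√0.0073) = 0.5219.
Trying y = 0.729 m: A R^(2/3) = 0.3974 — low.
Trying y = 0.869 m: A R^(2/3) = 0.5222 — ≈ 0.5219.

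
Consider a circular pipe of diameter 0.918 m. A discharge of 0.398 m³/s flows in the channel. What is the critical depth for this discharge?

y_c = 0.363 m

At critical depth, Q² T / (g A³) = 1, i.e. A³/T = Q²/g = 0.398²/9.81 = 0.01615.
Trying y = 0.427 m: A³/T = 0.02995 — over.
Trying y = 0.275 m: A³/T = 0.005505 — short.
Trying y = 0.363 m: A³/T = 0.01607 — matches.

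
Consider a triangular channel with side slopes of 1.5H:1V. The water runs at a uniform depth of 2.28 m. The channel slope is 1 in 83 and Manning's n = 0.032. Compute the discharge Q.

Q = 25.8 m³/s

For a triangular section with side slope z = 1.5: A = zy² = 1.5×2.28² = 7.798 m²; P = 2y√(1+z²) = 2×2.28×1.803 = 8.221 m.
Hydraulic radius R = A/P = 7.798/8.221 = 0.9485 m.
Manning's equation: Q = (1/n) A R^(2/3) S^(1/2) = (1/0.032) × 7.798 × 0.9485^(2/3) × 0.01205^(1/2) = 25.8 m³/s.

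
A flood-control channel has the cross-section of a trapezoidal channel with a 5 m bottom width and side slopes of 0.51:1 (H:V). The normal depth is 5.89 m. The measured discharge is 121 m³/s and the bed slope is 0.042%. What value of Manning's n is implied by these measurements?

n = 0.015

With bottom width b = 5 m and side slope z = 0.51: A = (b + zy)y = (5 + 0.51×5.89)×5.89 = 47.14 m²; P = b + 2y√(1+z²) = 5 + 2×5.89×1.123 = 18.22 m.
Hydraulic radius R = A/P = 47.14/18.22 = 2.587 m.
Rearranging Manning's equation: n = (1/Q) A R^(2/3) S^(1/2) = (1/121) × 47.14 × 2.587^(2/3) × √0.00042 = 0.015.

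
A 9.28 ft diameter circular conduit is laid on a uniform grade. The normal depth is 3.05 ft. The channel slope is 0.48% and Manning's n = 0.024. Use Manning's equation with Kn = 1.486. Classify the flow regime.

For a circular section of diameter D = 9.28 ft at depth y = 3.05 ft, the central angle is θ = 2 arccos(1 − 2y/D) = 2.442 rad. Then A = (D²/8)(θ − sin θ) = 19.36 ft² and P = Dθ/2 = 11.33 ft.
Hydraulic radius R = A/P = 19.36/11.33 = 1.708 ft.
V = (1.486/n) R^(2/3) √S = (1.486/0.024) × 1.708^(2/3) × √0.0048 = 6.13 ft/s. Hydraulic depth D_h = A/T = 19.36/8.718 = 2.22 ft.
Froude number Fr = V/√(g·D_h) = 6.13/√(32.2×2.22) = 0.725, which is less than 1, so the flow is subcritical.

subcritical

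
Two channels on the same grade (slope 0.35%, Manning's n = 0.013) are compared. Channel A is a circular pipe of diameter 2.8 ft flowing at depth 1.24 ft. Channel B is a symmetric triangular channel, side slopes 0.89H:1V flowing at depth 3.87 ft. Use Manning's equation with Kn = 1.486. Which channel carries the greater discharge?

channel B

Channel A: For a circular section of diameter D = 2.8 ft at depth y = 1.24 ft, the central angle is θ = 2 arccos(1 − 2y/D) = 2.913 rad. Then A = (D²/8)(θ − sin θ) = 2.632 ft² and P = Dθ/2 = 4.078 ft. Hydraulic radius R = A/P = 2.632/4.078 = 0.6454 ft. Q_A = (1.486/0.013)·2.632·0.6454^(2/3)·√0.0035 = 13.29 ft³/s.
Channel B: For a triangular section with side slope z = 0.89: A = zy² = 0.89×3.87² = 13.33 ft²; P = 2y√(1+z²) = 2×3.87×1.339 = 10.36 ft. Hydraulic radius R = A/P = 13.33/10.36 = 1.286 ft. Q_B = (1.486/0.013)·13.33·1.286^(2/3)·√0.0035 = 106.6 ft³/s.
Q_A = 13.29 ft³/s vs Q_B = 106.6 ft³/s, so channel B carries more.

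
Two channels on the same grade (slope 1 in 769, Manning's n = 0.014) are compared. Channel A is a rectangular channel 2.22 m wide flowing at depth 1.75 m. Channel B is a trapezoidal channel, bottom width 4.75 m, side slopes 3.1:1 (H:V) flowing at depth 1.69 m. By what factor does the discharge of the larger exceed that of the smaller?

Channel A: Flow area A = b·y = 2.22 × 1.75 = 3.885 m². Wetted perimeter P = b + 2y = 2.22 + 2×1.75 = 5.72 m. Hydraulic radius R = A/P = 3.885/5.72 = 0.6792 m. Q_A = (1/0.014)·3.885·0.6792^(2/3)·√0.0013 = 7.732 m³/s.
Channel B: With bottom width b = 4.75 m and side slope z = 3.1: A = (b + zy)y = (4.75 + 3.1×1.69)×1.69 = 16.88 m²; P = b + 2y√(1+z²) = 4.75 + 2×1.69×3.257 = 15.76 m. Hydraulic radius R = A/P = 16.88/15.76 = 1.071 m. Q_B = (1/0.014)·16.88·1.071^(2/3)·√0.0013 = 45.52 m³/s.
The larger discharge is 45.52 m³/s and the smaller is 7.732 m³/s; the ratio is 5.89.

5.89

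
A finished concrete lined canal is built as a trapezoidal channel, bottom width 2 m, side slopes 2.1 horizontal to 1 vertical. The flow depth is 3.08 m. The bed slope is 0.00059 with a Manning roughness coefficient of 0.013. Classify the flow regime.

With bottom width b = 2 m and side slope z = 2.1: A = (b + zy)y = (2 + 2.1×3.08)×3.08 = 26.08 m²; P = b + 2y√(1+z²) = 2 + 2×3.08×2.326 = 16.33 m.
Hydraulic radius R = A/P = 26.08/16.33 = 1.597 m.
V = (1/n) R^(2/3) √S = (1/0.013) × 1.597^(2/3) × √0.00059 = 2.553 m/s. Hydraulic depth D_h = A/T = 26.08/14.94 = 1.746 m.
Froude number Fr = V/√(g·D_h) = 2.553/√(9.81×1.746) = 0.617, which is less than 1, so the flow is subcritical.

subcritical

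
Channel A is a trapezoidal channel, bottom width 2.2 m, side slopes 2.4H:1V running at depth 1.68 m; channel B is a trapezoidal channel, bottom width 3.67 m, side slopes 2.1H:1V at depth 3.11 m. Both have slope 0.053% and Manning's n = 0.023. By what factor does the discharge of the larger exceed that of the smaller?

Channel A: With bottom width b = 2.2 m and side slope z = 2.4: A = (b + zy)y = (2.2 + 2.4×1.68)×1.68 = 10.47 m²; P = b + 2y√(1+z²) = 2.2 + 2×1.68×2.6 = 10.94 m. Hydraulic radius R = A/P = 10.47/10.94 = 0.9574 m. Q_A = (1/0.023)·10.47·0.9574^(2/3)·√0.00053 = 10.18 m³/s.
Channel B: With bottom width b = 3.67 m and side slope z = 2.1: A = (b + zy)y = (3.67 + 2.1×3.11)×3.11 = 31.73 m²; P = b + 2y√(1+z²) = 3.67 + 2×3.11×2.326 = 18.14 m. Hydraulic radius R = A/P = 31.73/18.14 = 1.749 m. Q_B = (1/0.023)·31.73·1.749^(2/3)·√0.00053 = 46.1 m³/s.
The larger discharge is 46.1 m³/s and the smaller is 10.18 m³/s; the ratio is 4.53.

4.53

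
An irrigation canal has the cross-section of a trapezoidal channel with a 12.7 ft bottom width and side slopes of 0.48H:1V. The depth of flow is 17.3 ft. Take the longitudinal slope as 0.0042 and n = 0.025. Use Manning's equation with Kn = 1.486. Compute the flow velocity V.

With bottom width b = 12.7 ft and side slope z = 0.48: A = (b + zy)y = (12.7 + 0.48×17.3)×17.3 = 363.4 ft²; P = b + 2y√(1+z²) = 12.7 + 2×17.3×1.109 = 51.08 ft.
Hydraulic radius R = A/P = 363.4/51.08 = 7.114 ft.
From Manning's equation, V = (1.486/n) R^(2/3) S^(1/2) = (1.486/0.025) × 7.114^(2/3) × 0.0042^(1/2) = 14.2 ft/s.

V = 14.2 ft/s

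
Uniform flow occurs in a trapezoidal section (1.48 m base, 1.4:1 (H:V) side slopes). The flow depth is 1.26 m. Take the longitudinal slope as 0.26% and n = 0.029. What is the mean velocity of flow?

With bottom width b = 1.48 m and side slope z = 1.4: A = (b + zy)y = (1.48 + 1.4×1.26)×1.26 = 4.087 m²; P = b + 2y√(1+z²) = 1.48 + 2×1.26×1.72 = 5.816 m.
Hydraulic radius R = A/P = 4.087/5.816 = 0.7028 m.
From Manning's equation, V = (1/n) R^(2/3) S^(1/2) = (1/0.029) × 0.7028^(2/3) × 0.0026^(1/2) = 1.39 m/s.

V = 1.39 m/s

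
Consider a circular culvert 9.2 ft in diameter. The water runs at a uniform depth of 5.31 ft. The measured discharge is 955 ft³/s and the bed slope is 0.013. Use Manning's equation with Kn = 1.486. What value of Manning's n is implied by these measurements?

For a circular section of diameter D = 9.2 ft at depth y = 5.31 ft, the central angle is θ = 2 arccos(1 − 2y/D) = 3.452 rad. Then A = (D²/8)(θ − sin θ) = 39.74 ft² and P = Dθ/2 = 15.88 ft.
Hydraulic radius R = A/P = 39.74/15.88 = 2.503 ft.
Rearranging Manning's equation: n = (1.486/Q) A R^(2/3) S^(1/2) = (1.486/955) × 39.74 × 2.503^(2/3) × √0.013 = 0.013.

n = 0.013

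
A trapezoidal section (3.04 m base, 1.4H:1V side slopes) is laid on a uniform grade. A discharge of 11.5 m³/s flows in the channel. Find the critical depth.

y_c = 0.97 m

At critical depth, Q² T / (g A³) = 1, i.e. A³/T = Q²/g = 11.5²/9.81 = 13.48.
At y = 0.78 m: A³/T = 6.409 — short.
At y = 1.1 m: A³/T = 20.89 — over.
At y = 0.97 m: A³/T = 13.49 — ≈ 13.48.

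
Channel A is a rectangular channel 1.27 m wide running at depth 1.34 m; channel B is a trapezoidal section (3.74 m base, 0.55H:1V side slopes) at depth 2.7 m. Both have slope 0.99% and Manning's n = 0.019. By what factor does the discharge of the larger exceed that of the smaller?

18.4

Channel A: Flow area A = b·y = 1.27 × 1.34 = 1.702 m². Wetted perimeter P = b + 2y = 1.27 + 2×1.34 = 3.95 m. Hydraulic radius R = A/P = 1.702/3.95 = 0.4308 m. Q_A = (1/0.019)·1.702·0.4308^(2/3)·√0.0099 = 5.084 m³/s.
Channel B: With bottom width b = 3.74 m and side slope z = 0.55: A = (b + zy)y = (3.74 + 0.55×2.7)×2.7 = 14.11 m²; P = b + 2y√(1+z²) = 3.74 + 2×2.7×1.141 = 9.903 m. Hydraulic radius R = A/P = 14.11/9.903 = 1.425 m. Q_B = (1/0.019)·14.11·1.425^(2/3)·√0.0099 = 93.53 m³/s.
The larger discharge is 93.53 m³/s and the smaller is 5.084 m³/s; the ratio is 18.4.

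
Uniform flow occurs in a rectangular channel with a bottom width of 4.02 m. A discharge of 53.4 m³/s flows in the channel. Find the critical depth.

For a rectangular channel, critical depth y_c = (q²/g)^(1/3) where q = Q/b = 53.4/4.02 = 13.28 m²/s.
So y_c = (13.28²/9.81)^(1/3) = 2.62 m.

y_c = 2.62 m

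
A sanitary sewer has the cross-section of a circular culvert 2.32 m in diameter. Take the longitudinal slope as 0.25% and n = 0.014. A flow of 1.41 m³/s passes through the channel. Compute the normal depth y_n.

Manning's equation rearranged: A R^(2/3) = nQ / (1·√S) = 0.014 × 1.41 / (√0.0025) = 0.3948.
Try y = 0.449 m: A R^(2/3) = 0.2409 — low.
Try y = 0.574 m: A R^(2/3) = 0.3945 — ≈ 0.3948.

y_n = 0.574 m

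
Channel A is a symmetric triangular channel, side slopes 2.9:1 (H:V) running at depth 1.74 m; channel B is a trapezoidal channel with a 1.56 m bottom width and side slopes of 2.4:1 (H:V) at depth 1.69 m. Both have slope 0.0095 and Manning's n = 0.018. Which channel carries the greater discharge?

Channel A: For a triangular section with side slope z = 2.9: A = zy² = 2.9×1.74² = 8.78 m²; P = 2y√(1+z²) = 2×1.74×3.068 = 10.68 m. Hydraulic radius R = A/P = 8.78/10.68 = 0.8225 m. Q_A = (1/0.018)·8.78·0.8225^(2/3)·√0.0095 = 41.74 m³/s.
Channel B: With bottom width b = 1.56 m and side slope z = 2.4: A = (b + zy)y = (1.56 + 2.4×1.69)×1.69 = 9.491 m²; P = b + 2y√(1+z²) = 1.56 + 2×1.69×2.6 = 10.35 m. Hydraulic radius R = A/P = 9.491/10.35 = 0.9172 m. Q_B = (1/0.018)·9.491·0.9172^(2/3)·√0.0095 = 48.51 m³/s.
Q_A = 41.74 m³/s vs Q_B = 48.51 m³/s, so channel B carries more.

channel B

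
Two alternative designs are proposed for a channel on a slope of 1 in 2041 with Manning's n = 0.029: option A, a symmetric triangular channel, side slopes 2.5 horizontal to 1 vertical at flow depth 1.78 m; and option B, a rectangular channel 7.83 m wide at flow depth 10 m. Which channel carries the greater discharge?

channel B

Channel A: For a triangular section with side slope z = 2.5: A = zy² = 2.5×1.78² = 7.921 m²; P = 2y√(1+z²) = 2×1.78×2.693 = 9.586 m. Hydraulic radius R = A/P = 7.921/9.586 = 0.8263 m. Q_A = (1/0.029)·7.921·0.8263^(2/3)·√0.00049 = 5.324 m³/s.
Channel B: Flow area A = b·y = 7.83 × 10 = 78.3 m². Wetted perimeter P = b + 2y = 7.83 + 2×10 = 27.83 m. Hydraulic radius R = A/P = 78.3/27.83 = 2.814 m. Q_B = (1/0.029)·78.3·2.814^(2/3)·√0.00049 = 119.1 m³/s.
Q_A = 5.324 m³/s vs Q_B = 119.1 m³/s, so channel B carries more.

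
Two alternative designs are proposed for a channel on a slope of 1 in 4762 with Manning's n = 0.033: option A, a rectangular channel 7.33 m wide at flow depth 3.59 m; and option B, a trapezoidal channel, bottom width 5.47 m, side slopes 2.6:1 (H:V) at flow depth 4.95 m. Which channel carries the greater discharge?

channel B

Channel A: Flow area A = b·y = 7.33 × 3.59 = 26.31 m². Wetted perimeter P = b + 2y = 7.33 + 2×3.59 = 14.51 m. Hydraulic radius R = A/P = 26.31/14.51 = 1.814 m. Q_A = (1/0.033)·26.31·1.814^(2/3)·√0.00021 = 17.18 m³/s.
Channel B: With bottom width b = 5.47 m and side slope z = 2.6: A = (b + zy)y = (5.47 + 2.6×4.95)×4.95 = 90.78 m²; P = b + 2y√(1+z²) = 5.47 + 2×4.95×2.786 = 33.05 m. Hydraulic radius R = A/P = 90.78/33.05 = 2.747 m. Q_B = (1/0.033)·90.78·2.747^(2/3)·√0.00021 = 78.19 m³/s.
Q_A = 17.18 m³/s vs Q_B = 78.19 m³/s, so channel B carries more.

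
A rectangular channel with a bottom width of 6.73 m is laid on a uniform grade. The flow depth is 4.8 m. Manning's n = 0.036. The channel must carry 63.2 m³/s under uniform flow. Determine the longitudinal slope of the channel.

Flow area A = b·y = 6.73 × 4.8 = 32.3 m². Wetted perimeter P = b + 2y = 6.73 + 2×4.8 = 16.33 m.
Hydraulic radius R = A/P = 32.3/16.33 = 1.978 m.
From Manning's equation, S = [nQ / (1 A R^(2/3))]² = [0.036 × 63.2 / (1 × 32.3 × 1.978^(2/3))]² = 0.002.

S = 0.002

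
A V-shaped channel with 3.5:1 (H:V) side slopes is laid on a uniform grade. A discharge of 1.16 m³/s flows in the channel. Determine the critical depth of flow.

At critical depth, Q² T / (g A³) = 1, i.e. A³/T = Q²/g = 1.16²/9.81 = 0.1372.
At y = 0.32 m: A³/T = 0.02055 — too small.
At y = 0.468 m: A³/T = 0.1375 — close enough.

y_c = 0.468 m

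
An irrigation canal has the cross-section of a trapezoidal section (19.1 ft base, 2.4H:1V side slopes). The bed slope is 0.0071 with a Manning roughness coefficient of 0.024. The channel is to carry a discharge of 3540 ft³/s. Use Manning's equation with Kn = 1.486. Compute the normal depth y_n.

y_n = 6.95 ft

Manning's equation rearranged: A R^(2/3) = nQ / (1.486·√S) = 0.024 × 3540 / (1.486 × √0.0071) = 678.5.
At y = 5.5 ft: A R^(2/3) = 426.8 — too small.
At y = 7.58 ft: A R^(2/3) = 807.8 — too large.
At y = 6.95 ft: A R^(2/3) = 678 — close enough.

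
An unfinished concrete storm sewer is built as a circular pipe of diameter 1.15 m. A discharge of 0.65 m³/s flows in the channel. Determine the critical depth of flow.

y_c = 0.438 m

At critical depth, Q² T / (g A³) = 1, i.e. A³/T = Q²/g = 0.65²/9.81 = 0.04307.
Trying y = 0.325 m: A³/T = 0.01355 — too small.
Trying y = 0.549 m: A³/T = 0.1021 — too large.
Trying y = 0.438 m: A³/T = 0.04293 — ≈ 0.04307.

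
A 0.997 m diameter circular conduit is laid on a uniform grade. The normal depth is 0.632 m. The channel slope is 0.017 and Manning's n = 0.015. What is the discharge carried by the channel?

Q = 1.96 m³/s

For a circular section of diameter D = 0.997 m at depth y = 0.632 m, the central angle is θ = 2 arccos(1 − 2y/D) = 3.684 rad. Then A = (D²/8)(θ − sin θ) = 0.5218 m² and P = Dθ/2 = 1.836 m.
Hydraulic radius R = A/P = 0.5218/1.836 = 0.2842 m.
Manning's equation: Q = (1/n) A R^(2/3) S^(1/2) = (1/0.015) × 0.5218 × 0.2842^(2/3) × 0.017^(1/2) = 1.96 m³/s.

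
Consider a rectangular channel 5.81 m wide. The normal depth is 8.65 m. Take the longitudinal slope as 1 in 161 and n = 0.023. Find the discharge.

Q = 289 m³/s

Flow area A = b·y = 5.81 × 8.65 = 50.26 m². Wetted perimeter P = b + 2y = 5.81 + 2×8.65 = 23.11 m.
Hydraulic radius R = A/P = 50.26/23.11 = 2.175 m.
Manning's equation: Q = (1/n) A R^(2/3) S^(1/2) = (1/0.023) × 50.26 × 2.175^(2/3) × 0.006211^(1/2) = 289 m³/s.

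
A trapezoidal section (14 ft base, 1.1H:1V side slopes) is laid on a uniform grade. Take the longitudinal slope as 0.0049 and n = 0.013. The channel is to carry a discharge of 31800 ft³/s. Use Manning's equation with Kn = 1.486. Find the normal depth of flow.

y_n = 21.8 ft

Manning's equation rearranged: A R^(2/3) = nQ / (1.486·√S) = 0.013 × 31800 / (1.486 × √0.0049) = 3974.
At y = 27.3 ft: A R^(2/3) = 6519 — over.
At y = 18.9 ft: A R^(2/3) = 2922 — short.
At y = 21.8 ft: A R^(2/3) = 3971 — close enough.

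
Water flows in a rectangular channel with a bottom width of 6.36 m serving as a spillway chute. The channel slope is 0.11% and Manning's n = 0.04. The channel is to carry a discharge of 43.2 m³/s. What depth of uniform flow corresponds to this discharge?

y_n = 5.21 m

Manning's equation rearranged: A R^(2/3) = nQ / (1·√S) = 0.04 × 43.2 / (√0.0011) = 52.1.
At y = 4.32 m: A R^(2/3) = 41.13 — low.
At y = 6 m: A R^(2/3) = 62.15 — high.
At y = 5.21 m: A R^(2/3) = 52.16 — close enough.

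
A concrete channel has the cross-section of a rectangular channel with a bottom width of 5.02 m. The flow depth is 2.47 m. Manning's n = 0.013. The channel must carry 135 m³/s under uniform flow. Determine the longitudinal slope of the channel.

Flow area A = b·y = 5.02 × 2.47 = 12.4 m². Wetted perimeter P = b + 2y = 5.02 + 2×2.47 = 9.96 m.
Hydraulic radius R = A/P = 12.4/9.96 = 1.245 m.
From Manning's equation, S = [nQ / (1 A R^(2/3))]² = [0.013 × 135 / (1 × 12.4 × 1.245^(2/3))]² = 0.015.

S = 0.015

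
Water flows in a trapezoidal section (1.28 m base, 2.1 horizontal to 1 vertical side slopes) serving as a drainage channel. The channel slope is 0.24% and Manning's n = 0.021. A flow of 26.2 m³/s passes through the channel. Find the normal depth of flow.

Manning's equation rearranged: A R^(2/3) = nQ / (1·√S) = 0.021 × 26.2 / (√0.0024) = 11.23.
At y = 2.43 m: A R^(2/3) = 17.83 — too large.
At y = 1.77 m: A R^(2/3) = 8.425 — too small.
At y = 2 m: A R^(2/3) = 11.22 — ≈ 11.23.

y_n = 2 m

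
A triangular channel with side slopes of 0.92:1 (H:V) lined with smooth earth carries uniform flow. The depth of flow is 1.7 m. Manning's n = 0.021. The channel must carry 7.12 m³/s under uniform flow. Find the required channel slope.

For a triangular section with side slope z = 0.92: A = zy² = 0.92×1.7² = 2.659 m²; P = 2y√(1+z²) = 2×1.7×1.359 = 4.62 m.
Hydraulic radius R = A/P = 2.659/4.62 = 0.5755 m.
From Manning's equation, S = [nQ / (1 A R^(2/3))]² = [0.021 × 7.12 / (1 × 2.659 × 0.5755^(2/3))]² = 0.00661.

S = 0.00661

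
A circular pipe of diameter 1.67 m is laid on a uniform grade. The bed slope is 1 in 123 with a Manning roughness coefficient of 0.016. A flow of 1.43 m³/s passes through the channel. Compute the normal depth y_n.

y_n = 0.516 m

Manning's equation rearranged: A R^(2/3) = nQ / (1·√S) = 0.016 × 1.43 / (√0.00813) = 0.2538.
Try y = 0.599 m: A R^(2/3) = 0.3369 — too large.
Try y = 0.447 m: A R^(2/3) = 0.1918 — too small.
Try y = 0.516 m: A R^(2/3) = 0.2537 — close enough.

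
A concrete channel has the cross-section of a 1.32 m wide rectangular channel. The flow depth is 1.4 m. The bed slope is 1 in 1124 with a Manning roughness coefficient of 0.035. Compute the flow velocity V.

V = 0.499 m/s

Flow area A = b·y = 1.32 × 1.4 = 1.848 m². Wetted perimeter P = b + 2y = 1.32 + 2×1.4 = 4.12 m.
Hydraulic radius R = A/P = 1.848/4.12 = 0.4485 m.
From Manning's equation, V = (1/n) R^(2/3) S^(1/2) = (1/0.035) × 0.4485^(2/3) × 0.0008897^(1/2) = 0.499 m/s.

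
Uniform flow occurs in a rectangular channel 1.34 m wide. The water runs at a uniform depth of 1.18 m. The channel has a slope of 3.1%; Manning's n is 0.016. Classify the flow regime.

Flow area A = b·y = 1.34 × 1.18 = 1.581 m². Wetted perimeter P = b + 2y = 1.34 + 2×1.18 = 3.7 m.
Hydraulic radius R = A/P = 1.581/3.7 = 0.4274 m.
V = (1/n) R^(2/3) √S = (1/0.016) × 0.4274^(2/3) × √0.031 = 6.243 m/s. Hydraulic depth D_h = A/T = 1.581/1.34 = 1.18 m.
Froude number Fr = V/√(g·D_h) = 6.243/√(9.81×1.18) = 1.84, which is greater than 1, so the flow is supercritical.

supercritical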